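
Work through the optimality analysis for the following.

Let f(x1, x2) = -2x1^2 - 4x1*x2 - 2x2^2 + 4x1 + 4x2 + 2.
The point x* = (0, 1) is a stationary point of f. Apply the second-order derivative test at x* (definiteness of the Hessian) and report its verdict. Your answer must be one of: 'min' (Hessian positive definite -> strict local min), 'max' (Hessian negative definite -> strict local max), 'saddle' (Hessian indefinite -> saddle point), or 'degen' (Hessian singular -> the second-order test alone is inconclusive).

Compute the Hessian H = grad^2 f:
  H = [[-4, -4], [-4, -4]]
Verify stationarity: grad f(x*) = H x* + g = (0, 0).
Eigenvalues of H: -8, 0.
H has a zero eigenvalue (singular; negative semidefinite but not definite), so H is neither positive definite, negative definite, nor indefinite. The second-order test alone is inconclusive -> degen.
(Indeed, f is constant along the null direction of H through x*, so x* is not a strict local extremum.)

degen


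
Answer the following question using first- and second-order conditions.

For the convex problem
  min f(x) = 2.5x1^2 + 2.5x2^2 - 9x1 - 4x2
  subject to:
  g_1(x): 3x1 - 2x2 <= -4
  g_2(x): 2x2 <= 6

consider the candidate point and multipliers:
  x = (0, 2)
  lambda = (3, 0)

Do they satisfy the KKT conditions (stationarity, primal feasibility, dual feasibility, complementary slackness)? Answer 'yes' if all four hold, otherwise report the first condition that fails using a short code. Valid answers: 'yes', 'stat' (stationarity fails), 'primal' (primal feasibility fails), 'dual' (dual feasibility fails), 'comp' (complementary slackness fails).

Gradient of f: grad f(x) = Q x + c = (-9, 6)
Constraint values g_i(x) = a_i^T x - b_i:
  g_1((0, 2)) = 0
  g_2((0, 2)) = -2
Stationarity residual: grad f(x) + sum_i lambda_i a_i = (0, 0)
  -> stationarity OK
Primal feasibility (all g_i <= 0): OK
Dual feasibility (all lambda_i >= 0): OK
Complementary slackness (lambda_i * g_i(x) = 0 for all i): OK

Verdict: yes, KKT holds.

yes


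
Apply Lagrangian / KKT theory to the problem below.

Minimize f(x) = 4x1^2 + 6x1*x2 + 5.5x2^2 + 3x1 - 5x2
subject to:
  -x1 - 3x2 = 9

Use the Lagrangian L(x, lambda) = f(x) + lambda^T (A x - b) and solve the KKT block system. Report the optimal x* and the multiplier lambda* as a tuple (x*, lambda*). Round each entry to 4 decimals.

Form the Lagrangian:
  L(x, lambda) = (1/2) x^T Q x + c^T x + lambda^T (A x - b)
Stationarity (grad_x L = 0): Q x + c + A^T lambda = 0.
Primal feasibility: A x = b.

This gives the KKT block system:
  [ Q   A^T ] [ x     ]   [-c ]
  [ A    0  ] [ lambda ] = [ b ]

Solving the linear system:
  x*      = (0.4468, -3.1489)
  lambda* = (-12.3191)
  f(x*)   = 63.9787

x* = (0.4468, -3.1489), lambda* = (-12.3191)


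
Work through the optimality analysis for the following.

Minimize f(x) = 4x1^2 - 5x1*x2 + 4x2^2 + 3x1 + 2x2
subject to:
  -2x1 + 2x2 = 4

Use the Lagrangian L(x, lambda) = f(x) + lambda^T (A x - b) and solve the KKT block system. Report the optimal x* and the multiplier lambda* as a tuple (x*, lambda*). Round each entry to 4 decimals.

Form the Lagrangian:
  L(x, lambda) = (1/2) x^T Q x + c^T x + lambda^T (A x - b)
Stationarity (grad_x L = 0): Q x + c + A^T lambda = 0.
Primal feasibility: A x = b.

This gives the KKT block system:
  [ Q   A^T ] [ x     ]   [-c ]
  [ A    0  ] [ lambda ] = [ b ]

Solving the linear system:
  x*      = (-1.8333, 0.1667)
  lambda* = (-6.25)
  f(x*)   = 9.9167

x* = (-1.8333, 0.1667), lambda* = (-6.25)


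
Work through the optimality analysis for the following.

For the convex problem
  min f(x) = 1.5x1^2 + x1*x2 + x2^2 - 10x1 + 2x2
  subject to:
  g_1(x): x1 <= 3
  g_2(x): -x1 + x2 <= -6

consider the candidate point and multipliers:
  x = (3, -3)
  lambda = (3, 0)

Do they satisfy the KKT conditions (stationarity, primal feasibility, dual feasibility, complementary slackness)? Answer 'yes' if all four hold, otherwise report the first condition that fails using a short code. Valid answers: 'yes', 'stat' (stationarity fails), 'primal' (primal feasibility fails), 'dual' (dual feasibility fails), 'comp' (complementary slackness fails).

Gradient of f: grad f(x) = Q x + c = (-4, -1)
Constraint values g_i(x) = a_i^T x - b_i:
  g_1((3, -3)) = 0
  g_2((3, -3)) = 0
Stationarity residual: grad f(x) + sum_i lambda_i a_i = (-1, -1)
  -> stationarity FAILS
Primal feasibility (all g_i <= 0): OK
Dual feasibility (all lambda_i >= 0): OK
Complementary slackness (lambda_i * g_i(x) = 0 for all i): OK

Verdict: the first failing condition is stationarity -> stat.

stat


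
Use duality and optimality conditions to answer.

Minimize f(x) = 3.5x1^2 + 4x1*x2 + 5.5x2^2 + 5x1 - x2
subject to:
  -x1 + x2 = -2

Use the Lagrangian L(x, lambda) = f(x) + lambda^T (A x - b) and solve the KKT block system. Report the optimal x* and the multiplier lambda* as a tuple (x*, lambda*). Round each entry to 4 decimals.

Form the Lagrangian:
  L(x, lambda) = (1/2) x^T Q x + c^T x + lambda^T (A x - b)
Stationarity (grad_x L = 0): Q x + c + A^T lambda = 0.
Primal feasibility: A x = b.

This gives the KKT block system:
  [ Q   A^T ] [ x     ]   [-c ]
  [ A    0  ] [ lambda ] = [ b ]

Solving the linear system:
  x*      = (1, -1)
  lambda* = (8)
  f(x*)   = 11

x* = (1, -1), lambda* = (8)


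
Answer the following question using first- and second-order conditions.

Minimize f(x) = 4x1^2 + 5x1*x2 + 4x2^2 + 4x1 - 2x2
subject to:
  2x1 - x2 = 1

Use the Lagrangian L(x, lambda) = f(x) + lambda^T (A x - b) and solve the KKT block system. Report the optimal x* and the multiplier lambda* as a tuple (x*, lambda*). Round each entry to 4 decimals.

Form the Lagrangian:
  L(x, lambda) = (1/2) x^T Q x + c^T x + lambda^T (A x - b)
Stationarity (grad_x L = 0): Q x + c + A^T lambda = 0.
Primal feasibility: A x = b.

This gives the KKT block system:
  [ Q   A^T ] [ x     ]   [-c ]
  [ A    0  ] [ lambda ] = [ b ]

Solving the linear system:
  x*      = (0.35, -0.3)
  lambda* = (-2.65)
  f(x*)   = 2.325

x* = (0.35, -0.3), lambda* = (-2.65)


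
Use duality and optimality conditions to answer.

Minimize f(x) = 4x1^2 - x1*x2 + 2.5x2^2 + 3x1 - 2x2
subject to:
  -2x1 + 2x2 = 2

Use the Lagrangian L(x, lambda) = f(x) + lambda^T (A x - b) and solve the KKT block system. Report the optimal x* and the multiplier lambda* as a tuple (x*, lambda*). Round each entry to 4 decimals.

Form the Lagrangian:
  L(x, lambda) = (1/2) x^T Q x + c^T x + lambda^T (A x - b)
Stationarity (grad_x L = 0): Q x + c + A^T lambda = 0.
Primal feasibility: A x = b.

This gives the KKT block system:
  [ Q   A^T ] [ x     ]   [-c ]
  [ A    0  ] [ lambda ] = [ b ]

Solving the linear system:
  x*      = (-0.4545, 0.5455)
  lambda* = (-0.5909)
  f(x*)   = -0.6364

x* = (-0.4545, 0.5455), lambda* = (-0.5909)


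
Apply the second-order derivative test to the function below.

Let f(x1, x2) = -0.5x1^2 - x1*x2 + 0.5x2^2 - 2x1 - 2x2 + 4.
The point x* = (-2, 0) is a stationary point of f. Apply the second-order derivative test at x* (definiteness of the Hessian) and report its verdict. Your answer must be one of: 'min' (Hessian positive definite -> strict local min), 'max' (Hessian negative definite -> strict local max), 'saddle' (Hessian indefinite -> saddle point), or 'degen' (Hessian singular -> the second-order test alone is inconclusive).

Compute the Hessian H = grad^2 f:
  H = [[-1, -1], [-1, 1]]
Verify stationarity: grad f(x*) = H x* + g = (0, 0).
Eigenvalues of H: -1.4142, 1.4142.
Eigenvalues have mixed signs, so H is indefinite -> x* is a saddle point.

saddle


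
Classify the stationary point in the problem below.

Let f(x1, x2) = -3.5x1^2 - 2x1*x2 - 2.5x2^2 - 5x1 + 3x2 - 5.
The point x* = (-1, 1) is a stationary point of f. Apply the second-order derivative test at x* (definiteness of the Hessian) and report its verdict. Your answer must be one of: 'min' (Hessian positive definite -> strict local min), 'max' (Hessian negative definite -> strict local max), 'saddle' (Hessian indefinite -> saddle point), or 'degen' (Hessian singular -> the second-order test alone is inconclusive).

Compute the Hessian H = grad^2 f:
  H = [[-7, -2], [-2, -5]]
Verify stationarity: grad f(x*) = H x* + g = (0, 0).
Eigenvalues of H: -8.2361, -3.7639.
Both eigenvalues < 0, so H is negative definite -> x* is a strict local max.

max


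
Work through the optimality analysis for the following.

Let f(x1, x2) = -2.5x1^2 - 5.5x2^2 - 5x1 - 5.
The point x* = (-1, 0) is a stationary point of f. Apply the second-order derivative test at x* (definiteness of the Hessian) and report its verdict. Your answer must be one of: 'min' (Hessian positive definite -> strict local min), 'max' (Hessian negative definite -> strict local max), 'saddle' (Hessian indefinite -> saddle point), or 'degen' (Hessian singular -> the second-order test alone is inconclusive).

Compute the Hessian H = grad^2 f:
  H = [[-5, 0], [0, -11]]
Verify stationarity: grad f(x*) = H x* + g = (0, 0).
Eigenvalues of H: -11, -5.
Both eigenvalues < 0, so H is negative definite -> x* is a strict local max.

max


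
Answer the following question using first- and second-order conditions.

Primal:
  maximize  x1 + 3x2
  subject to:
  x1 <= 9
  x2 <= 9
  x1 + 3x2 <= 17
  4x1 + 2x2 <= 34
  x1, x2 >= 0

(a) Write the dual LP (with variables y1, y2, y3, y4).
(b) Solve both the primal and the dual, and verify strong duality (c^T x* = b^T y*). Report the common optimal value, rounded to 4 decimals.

The standard primal-dual pair for 'max c^T x s.t. A x <= b, x >= 0' is:
  Dual:  min b^T y  s.t.  A^T y >= c,  y >= 0.

So the dual LP is:
  minimize  9y1 + 9y2 + 17y3 + 34y4
  subject to:
    y1 + y3 + 4y4 >= 1
    y2 + 3y3 + 2y4 >= 3
    y1, y2, y3, y4 >= 0

Solving the primal: x* = (6.8, 3.4).
  primal value c^T x* = 17.
Solving the dual: y* = (0, 0, 1, 0).
  dual value b^T y* = 17.
Strong duality: c^T x* = b^T y*. Confirmed.

17


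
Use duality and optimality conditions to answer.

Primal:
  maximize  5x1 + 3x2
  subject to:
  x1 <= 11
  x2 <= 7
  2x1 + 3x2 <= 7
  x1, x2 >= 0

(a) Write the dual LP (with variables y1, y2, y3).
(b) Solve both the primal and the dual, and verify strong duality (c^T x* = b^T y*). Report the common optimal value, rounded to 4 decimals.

The standard primal-dual pair for 'max c^T x s.t. A x <= b, x >= 0' is:
  Dual:  min b^T y  s.t.  A^T y >= c,  y >= 0.

So the dual LP is:
  minimize  11y1 + 7y2 + 7y3
  subject to:
    y1 + 2y3 >= 5
    y2 + 3y3 >= 3
    y1, y2, y3 >= 0

Solving the primal: x* = (3.5, 0).
  primal value c^T x* = 17.5.
Solving the dual: y* = (0, 0, 2.5).
  dual value b^T y* = 17.5.
Strong duality: c^T x* = b^T y*. Confirmed.

17.5


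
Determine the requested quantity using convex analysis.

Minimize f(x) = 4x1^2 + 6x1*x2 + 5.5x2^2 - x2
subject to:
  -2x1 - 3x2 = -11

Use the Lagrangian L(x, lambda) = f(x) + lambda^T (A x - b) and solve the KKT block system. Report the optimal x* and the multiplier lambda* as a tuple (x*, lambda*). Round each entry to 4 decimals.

Form the Lagrangian:
  L(x, lambda) = (1/2) x^T Q x + c^T x + lambda^T (A x - b)
Stationarity (grad_x L = 0): Q x + c + A^T lambda = 0.
Primal feasibility: A x = b.

This gives the KKT block system:
  [ Q   A^T ] [ x     ]   [-c ]
  [ A    0  ] [ lambda ] = [ b ]

Solving the linear system:
  x*      = (0.8636, 3.0909)
  lambda* = (12.7273)
  f(x*)   = 68.4545

x* = (0.8636, 3.0909), lambda* = (12.7273)


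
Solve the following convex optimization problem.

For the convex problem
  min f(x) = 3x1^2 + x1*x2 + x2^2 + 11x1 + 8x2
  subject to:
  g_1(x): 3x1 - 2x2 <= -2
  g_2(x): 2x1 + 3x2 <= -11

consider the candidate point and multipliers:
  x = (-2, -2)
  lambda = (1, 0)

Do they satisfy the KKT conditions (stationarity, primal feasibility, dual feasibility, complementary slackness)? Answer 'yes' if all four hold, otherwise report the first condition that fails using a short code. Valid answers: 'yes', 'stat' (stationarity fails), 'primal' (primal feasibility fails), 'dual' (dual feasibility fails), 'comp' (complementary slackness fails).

Gradient of f: grad f(x) = Q x + c = (-3, 2)
Constraint values g_i(x) = a_i^T x - b_i:
  g_1((-2, -2)) = 0
  g_2((-2, -2)) = 1
Stationarity residual: grad f(x) + sum_i lambda_i a_i = (0, 0)
  -> stationarity OK
Primal feasibility (all g_i <= 0): FAILS
Dual feasibility (all lambda_i >= 0): OK
Complementary slackness (lambda_i * g_i(x) = 0 for all i): OK

Verdict: the first failing condition is primal_feasibility -> primal.

primal


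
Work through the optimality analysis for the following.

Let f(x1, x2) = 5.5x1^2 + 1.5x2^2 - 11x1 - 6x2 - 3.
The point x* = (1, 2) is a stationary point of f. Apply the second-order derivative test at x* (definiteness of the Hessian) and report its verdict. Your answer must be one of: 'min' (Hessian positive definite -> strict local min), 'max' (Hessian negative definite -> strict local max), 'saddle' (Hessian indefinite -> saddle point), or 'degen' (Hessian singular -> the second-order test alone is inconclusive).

Compute the Hessian H = grad^2 f:
  H = [[11, 0], [0, 3]]
Verify stationarity: grad f(x*) = H x* + g = (0, 0).
Eigenvalues of H: 3, 11.
Both eigenvalues > 0, so H is positive definite -> x* is a strict local min.

min


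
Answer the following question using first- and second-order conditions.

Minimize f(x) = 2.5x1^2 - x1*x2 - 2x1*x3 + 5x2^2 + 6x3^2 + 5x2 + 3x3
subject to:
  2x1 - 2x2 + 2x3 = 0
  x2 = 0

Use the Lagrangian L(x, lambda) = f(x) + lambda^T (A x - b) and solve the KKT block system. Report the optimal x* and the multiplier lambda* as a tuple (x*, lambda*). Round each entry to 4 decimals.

Form the Lagrangian:
  L(x, lambda) = (1/2) x^T Q x + c^T x + lambda^T (A x - b)
Stationarity (grad_x L = 0): Q x + c + A^T lambda = 0.
Primal feasibility: A x = b.

This gives the KKT block system:
  [ Q   A^T ] [ x     ]   [-c ]
  [ A    0  ] [ lambda ] = [ b ]

Solving the linear system:
  x*      = (0.1429, 0, -0.1429)
  lambda* = (-0.5, -5.8571)
  f(x*)   = -0.2143

x* = (0.1429, 0, -0.1429), lambda* = (-0.5, -5.8571)


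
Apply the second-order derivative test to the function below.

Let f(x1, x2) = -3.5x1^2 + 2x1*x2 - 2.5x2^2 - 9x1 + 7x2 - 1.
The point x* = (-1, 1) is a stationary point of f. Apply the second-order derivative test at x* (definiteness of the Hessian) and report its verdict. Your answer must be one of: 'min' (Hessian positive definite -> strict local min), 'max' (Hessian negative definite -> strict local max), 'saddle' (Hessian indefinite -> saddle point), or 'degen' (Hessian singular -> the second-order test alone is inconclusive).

Compute the Hessian H = grad^2 f:
  H = [[-7, 2], [2, -5]]
Verify stationarity: grad f(x*) = H x* + g = (0, 0).
Eigenvalues of H: -8.2361, -3.7639.
Both eigenvalues < 0, so H is negative definite -> x* is a strict local max.

max


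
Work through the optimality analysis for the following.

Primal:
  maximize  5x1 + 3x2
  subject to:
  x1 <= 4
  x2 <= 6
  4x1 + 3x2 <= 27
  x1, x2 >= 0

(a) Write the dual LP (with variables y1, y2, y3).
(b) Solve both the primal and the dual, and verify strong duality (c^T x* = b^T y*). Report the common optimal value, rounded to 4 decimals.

The standard primal-dual pair for 'max c^T x s.t. A x <= b, x >= 0' is:
  Dual:  min b^T y  s.t.  A^T y >= c,  y >= 0.

So the dual LP is:
  minimize  4y1 + 6y2 + 27y3
  subject to:
    y1 + 4y3 >= 5
    y2 + 3y3 >= 3
    y1, y2, y3 >= 0

Solving the primal: x* = (4, 3.6667).
  primal value c^T x* = 31.
Solving the dual: y* = (1, 0, 1).
  dual value b^T y* = 31.
Strong duality: c^T x* = b^T y*. Confirmed.

31


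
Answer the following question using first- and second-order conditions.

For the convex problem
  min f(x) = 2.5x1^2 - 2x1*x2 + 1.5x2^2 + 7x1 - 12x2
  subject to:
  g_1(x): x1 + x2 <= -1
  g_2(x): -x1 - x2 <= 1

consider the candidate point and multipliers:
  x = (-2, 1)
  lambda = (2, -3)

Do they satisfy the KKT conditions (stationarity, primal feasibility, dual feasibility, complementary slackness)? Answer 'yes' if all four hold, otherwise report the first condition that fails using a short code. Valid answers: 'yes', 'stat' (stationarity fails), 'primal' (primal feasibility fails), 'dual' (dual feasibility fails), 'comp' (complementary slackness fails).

Gradient of f: grad f(x) = Q x + c = (-5, -5)
Constraint values g_i(x) = a_i^T x - b_i:
  g_1((-2, 1)) = 0
  g_2((-2, 1)) = 0
Stationarity residual: grad f(x) + sum_i lambda_i a_i = (0, 0)
  -> stationarity OK
Primal feasibility (all g_i <= 0): OK
Dual feasibility (all lambda_i >= 0): FAILS
Complementary slackness (lambda_i * g_i(x) = 0 for all i): OK

Verdict: the first failing condition is dual_feasibility -> dual.

dual


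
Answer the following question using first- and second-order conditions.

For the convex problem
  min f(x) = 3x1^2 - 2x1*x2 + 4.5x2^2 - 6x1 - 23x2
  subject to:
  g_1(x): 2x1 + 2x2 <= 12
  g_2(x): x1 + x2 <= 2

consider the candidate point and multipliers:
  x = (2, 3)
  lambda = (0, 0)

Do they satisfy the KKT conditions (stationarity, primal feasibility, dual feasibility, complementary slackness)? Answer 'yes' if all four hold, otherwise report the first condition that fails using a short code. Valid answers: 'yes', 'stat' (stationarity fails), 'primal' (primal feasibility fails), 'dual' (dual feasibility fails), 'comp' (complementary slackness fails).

Gradient of f: grad f(x) = Q x + c = (0, 0)
Constraint values g_i(x) = a_i^T x - b_i:
  g_1((2, 3)) = -2
  g_2((2, 3)) = 3
Stationarity residual: grad f(x) + sum_i lambda_i a_i = (0, 0)
  -> stationarity OK
Primal feasibility (all g_i <= 0): FAILS
Dual feasibility (all lambda_i >= 0): OK
Complementary slackness (lambda_i * g_i(x) = 0 for all i): OK

Verdict: the first failing condition is primal_feasibility -> primal.

primal


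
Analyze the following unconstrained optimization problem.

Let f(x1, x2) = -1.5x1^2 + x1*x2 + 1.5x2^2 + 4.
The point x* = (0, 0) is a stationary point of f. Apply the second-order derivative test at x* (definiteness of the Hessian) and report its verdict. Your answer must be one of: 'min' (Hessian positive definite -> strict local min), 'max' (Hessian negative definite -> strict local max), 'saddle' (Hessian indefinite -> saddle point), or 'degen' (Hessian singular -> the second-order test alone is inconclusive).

Compute the Hessian H = grad^2 f:
  H = [[-3, 1], [1, 3]]
Verify stationarity: grad f(x*) = H x* + g = (0, 0).
Eigenvalues of H: -3.1623, 3.1623.
Eigenvalues have mixed signs, so H is indefinite -> x* is a saddle point.

saddle


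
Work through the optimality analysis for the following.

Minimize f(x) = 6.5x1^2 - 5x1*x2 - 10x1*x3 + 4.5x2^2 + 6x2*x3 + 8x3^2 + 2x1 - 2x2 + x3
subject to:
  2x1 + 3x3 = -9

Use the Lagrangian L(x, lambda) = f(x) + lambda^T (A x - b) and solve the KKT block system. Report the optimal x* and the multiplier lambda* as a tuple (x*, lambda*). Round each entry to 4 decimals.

Form the Lagrangian:
  L(x, lambda) = (1/2) x^T Q x + c^T x + lambda^T (A x - b)
Stationarity (grad_x L = 0): Q x + c + A^T lambda = 0.
Primal feasibility: A x = b.

This gives the KKT block system:
  [ Q   A^T ] [ x     ]   [-c ]
  [ A    0  ] [ lambda ] = [ b ]

Solving the linear system:
  x*      = (-1.7727, 0.4495, -1.8182)
  lambda* = (2.5556)
  f(x*)   = 8.3687

x* = (-1.7727, 0.4495, -1.8182), lambda* = (2.5556)


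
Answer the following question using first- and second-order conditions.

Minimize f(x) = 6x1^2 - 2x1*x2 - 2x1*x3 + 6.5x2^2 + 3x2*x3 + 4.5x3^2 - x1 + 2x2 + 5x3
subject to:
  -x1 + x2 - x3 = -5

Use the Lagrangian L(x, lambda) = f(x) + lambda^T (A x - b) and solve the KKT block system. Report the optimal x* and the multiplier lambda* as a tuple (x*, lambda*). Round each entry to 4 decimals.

Form the Lagrangian:
  L(x, lambda) = (1/2) x^T Q x + c^T x + lambda^T (A x - b)
Stationarity (grad_x L = 0): Q x + c + A^T lambda = 0.
Primal feasibility: A x = b.

This gives the KKT block system:
  [ Q   A^T ] [ x     ]   [-c ]
  [ A    0  ] [ lambda ] = [ b ]

Solving the linear system:
  x*      = (1.4324, -1.5743, 1.9932)
  lambda* = (15.3514)
  f(x*)   = 41.0709

x* = (1.4324, -1.5743, 1.9932), lambda* = (15.3514)


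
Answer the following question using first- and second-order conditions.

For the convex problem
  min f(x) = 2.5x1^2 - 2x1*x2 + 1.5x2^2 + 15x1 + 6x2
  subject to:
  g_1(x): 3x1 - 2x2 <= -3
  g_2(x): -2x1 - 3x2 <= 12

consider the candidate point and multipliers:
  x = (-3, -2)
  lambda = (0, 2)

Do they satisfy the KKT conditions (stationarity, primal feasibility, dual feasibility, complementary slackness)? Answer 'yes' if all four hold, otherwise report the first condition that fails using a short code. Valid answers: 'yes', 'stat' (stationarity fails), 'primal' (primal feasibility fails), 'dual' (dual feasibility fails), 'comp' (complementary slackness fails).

Gradient of f: grad f(x) = Q x + c = (4, 6)
Constraint values g_i(x) = a_i^T x - b_i:
  g_1((-3, -2)) = -2
  g_2((-3, -2)) = 0
Stationarity residual: grad f(x) + sum_i lambda_i a_i = (0, 0)
  -> stationarity OK
Primal feasibility (all g_i <= 0): OK
Dual feasibility (all lambda_i >= 0): OK
Complementary slackness (lambda_i * g_i(x) = 0 for all i): OK

Verdict: yes, KKT holds.

yes


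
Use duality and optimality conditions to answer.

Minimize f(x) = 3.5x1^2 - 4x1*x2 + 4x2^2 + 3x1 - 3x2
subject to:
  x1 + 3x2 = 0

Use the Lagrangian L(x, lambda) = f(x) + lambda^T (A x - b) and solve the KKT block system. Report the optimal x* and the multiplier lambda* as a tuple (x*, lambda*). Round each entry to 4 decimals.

Form the Lagrangian:
  L(x, lambda) = (1/2) x^T Q x + c^T x + lambda^T (A x - b)
Stationarity (grad_x L = 0): Q x + c + A^T lambda = 0.
Primal feasibility: A x = b.

This gives the KKT block system:
  [ Q   A^T ] [ x     ]   [-c ]
  [ A    0  ] [ lambda ] = [ b ]

Solving the linear system:
  x*      = (-0.3789, 0.1263)
  lambda* = (0.1579)
  f(x*)   = -0.7579

x* = (-0.3789, 0.1263), lambda* = (0.1579)


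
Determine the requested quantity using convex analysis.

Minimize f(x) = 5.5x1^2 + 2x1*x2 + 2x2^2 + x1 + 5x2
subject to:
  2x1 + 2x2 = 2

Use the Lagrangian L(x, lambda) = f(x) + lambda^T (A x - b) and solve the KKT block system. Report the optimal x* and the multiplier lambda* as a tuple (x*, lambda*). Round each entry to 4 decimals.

Form the Lagrangian:
  L(x, lambda) = (1/2) x^T Q x + c^T x + lambda^T (A x - b)
Stationarity (grad_x L = 0): Q x + c + A^T lambda = 0.
Primal feasibility: A x = b.

This gives the KKT block system:
  [ Q   A^T ] [ x     ]   [-c ]
  [ A    0  ] [ lambda ] = [ b ]

Solving the linear system:
  x*      = (0.5455, 0.4545)
  lambda* = (-3.9545)
  f(x*)   = 5.3636

x* = (0.5455, 0.4545), lambda* = (-3.9545)


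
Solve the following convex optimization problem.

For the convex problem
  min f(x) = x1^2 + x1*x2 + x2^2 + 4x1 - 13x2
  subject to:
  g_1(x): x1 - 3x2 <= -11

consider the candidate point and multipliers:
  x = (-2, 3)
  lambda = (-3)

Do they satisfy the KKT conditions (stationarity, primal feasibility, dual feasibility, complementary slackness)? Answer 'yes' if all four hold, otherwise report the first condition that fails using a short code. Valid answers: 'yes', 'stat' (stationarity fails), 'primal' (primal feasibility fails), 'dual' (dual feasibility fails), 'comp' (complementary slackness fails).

Gradient of f: grad f(x) = Q x + c = (3, -9)
Constraint values g_i(x) = a_i^T x - b_i:
  g_1((-2, 3)) = 0
Stationarity residual: grad f(x) + sum_i lambda_i a_i = (0, 0)
  -> stationarity OK
Primal feasibility (all g_i <= 0): OK
Dual feasibility (all lambda_i >= 0): FAILS
Complementary slackness (lambda_i * g_i(x) = 0 for all i): OK

Verdict: the first failing condition is dual_feasibility -> dual.

dual


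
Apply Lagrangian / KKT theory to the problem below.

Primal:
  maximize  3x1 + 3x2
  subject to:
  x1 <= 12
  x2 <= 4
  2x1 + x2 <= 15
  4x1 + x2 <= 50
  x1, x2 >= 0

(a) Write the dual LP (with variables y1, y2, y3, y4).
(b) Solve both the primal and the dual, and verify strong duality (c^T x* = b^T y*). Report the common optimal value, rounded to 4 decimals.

The standard primal-dual pair for 'max c^T x s.t. A x <= b, x >= 0' is:
  Dual:  min b^T y  s.t.  A^T y >= c,  y >= 0.

So the dual LP is:
  minimize  12y1 + 4y2 + 15y3 + 50y4
  subject to:
    y1 + 2y3 + 4y4 >= 3
    y2 + y3 + y4 >= 3
    y1, y2, y3, y4 >= 0

Solving the primal: x* = (5.5, 4).
  primal value c^T x* = 28.5.
Solving the dual: y* = (0, 1.5, 1.5, 0).
  dual value b^T y* = 28.5.
Strong duality: c^T x* = b^T y*. Confirmed.

28.5


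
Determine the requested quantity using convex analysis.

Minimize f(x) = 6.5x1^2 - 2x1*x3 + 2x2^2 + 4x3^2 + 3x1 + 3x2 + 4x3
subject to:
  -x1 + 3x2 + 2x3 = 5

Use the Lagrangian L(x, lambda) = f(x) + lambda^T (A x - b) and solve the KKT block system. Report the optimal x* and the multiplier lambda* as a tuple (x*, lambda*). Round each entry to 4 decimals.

Form the Lagrangian:
  L(x, lambda) = (1/2) x^T Q x + c^T x + lambda^T (A x - b)
Stationarity (grad_x L = 0): Q x + c + A^T lambda = 0.
Primal feasibility: A x = b.

This gives the KKT block system:
  [ Q   A^T ] [ x     ]   [-c ]
  [ A    0  ] [ lambda ] = [ b ]

Solving the linear system:
  x*      = (-0.4368, 1.4404, 0.1209)
  lambda* = (-2.9206)
  f(x*)   = 9.0487

x* = (-0.4368, 1.4404, 0.1209), lambda* = (-2.9206)


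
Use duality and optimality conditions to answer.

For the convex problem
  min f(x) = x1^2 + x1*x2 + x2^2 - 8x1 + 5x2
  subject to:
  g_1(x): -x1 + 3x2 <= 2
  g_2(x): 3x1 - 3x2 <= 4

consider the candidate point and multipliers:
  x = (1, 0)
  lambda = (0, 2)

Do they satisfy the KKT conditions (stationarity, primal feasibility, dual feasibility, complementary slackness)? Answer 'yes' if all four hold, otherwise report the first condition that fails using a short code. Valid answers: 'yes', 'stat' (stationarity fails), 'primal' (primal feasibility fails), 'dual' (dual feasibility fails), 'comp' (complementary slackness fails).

Gradient of f: grad f(x) = Q x + c = (-6, 6)
Constraint values g_i(x) = a_i^T x - b_i:
  g_1((1, 0)) = -3
  g_2((1, 0)) = -1
Stationarity residual: grad f(x) + sum_i lambda_i a_i = (0, 0)
  -> stationarity OK
Primal feasibility (all g_i <= 0): OK
Dual feasibility (all lambda_i >= 0): OK
Complementary slackness (lambda_i * g_i(x) = 0 for all i): FAILS

Verdict: the first failing condition is complementary_slackness -> comp.

comp


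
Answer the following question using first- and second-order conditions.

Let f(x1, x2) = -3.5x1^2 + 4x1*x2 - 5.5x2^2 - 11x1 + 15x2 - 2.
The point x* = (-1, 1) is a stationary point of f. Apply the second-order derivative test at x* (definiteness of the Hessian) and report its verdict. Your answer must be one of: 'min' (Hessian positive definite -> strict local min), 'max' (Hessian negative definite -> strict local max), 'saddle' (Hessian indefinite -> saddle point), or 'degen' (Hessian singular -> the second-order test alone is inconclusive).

Compute the Hessian H = grad^2 f:
  H = [[-7, 4], [4, -11]]
Verify stationarity: grad f(x*) = H x* + g = (0, 0).
Eigenvalues of H: -13.4721, -4.5279.
Both eigenvalues < 0, so H is negative definite -> x* is a strict local max.

max


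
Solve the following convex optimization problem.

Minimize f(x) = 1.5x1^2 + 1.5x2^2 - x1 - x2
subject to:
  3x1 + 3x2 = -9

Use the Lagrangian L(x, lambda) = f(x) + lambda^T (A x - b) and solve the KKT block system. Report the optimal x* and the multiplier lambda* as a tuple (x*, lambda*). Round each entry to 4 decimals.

Form the Lagrangian:
  L(x, lambda) = (1/2) x^T Q x + c^T x + lambda^T (A x - b)
Stationarity (grad_x L = 0): Q x + c + A^T lambda = 0.
Primal feasibility: A x = b.

This gives the KKT block system:
  [ Q   A^T ] [ x     ]   [-c ]
  [ A    0  ] [ lambda ] = [ b ]

Solving the linear system:
  x*      = (-1.5, -1.5)
  lambda* = (1.8333)
  f(x*)   = 9.75

x* = (-1.5, -1.5), lambda* = (1.8333)


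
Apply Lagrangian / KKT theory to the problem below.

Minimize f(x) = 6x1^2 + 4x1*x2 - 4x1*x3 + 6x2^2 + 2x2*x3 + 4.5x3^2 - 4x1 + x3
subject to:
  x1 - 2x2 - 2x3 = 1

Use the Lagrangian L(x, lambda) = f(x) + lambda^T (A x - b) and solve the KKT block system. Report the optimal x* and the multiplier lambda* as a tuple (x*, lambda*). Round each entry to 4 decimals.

Form the Lagrangian:
  L(x, lambda) = (1/2) x^T Q x + c^T x + lambda^T (A x - b)
Stationarity (grad_x L = 0): Q x + c + A^T lambda = 0.
Primal feasibility: A x = b.

This gives the KKT block system:
  [ Q   A^T ] [ x     ]   [-c ]
  [ A    0  ] [ lambda ] = [ b ]

Solving the linear system:
  x*      = (0.487, -0.276, 0.0195)
  lambda* = (-0.6623)
  f(x*)   = -0.6331

x* = (0.487, -0.276, 0.0195), lambda* = (-0.6623)


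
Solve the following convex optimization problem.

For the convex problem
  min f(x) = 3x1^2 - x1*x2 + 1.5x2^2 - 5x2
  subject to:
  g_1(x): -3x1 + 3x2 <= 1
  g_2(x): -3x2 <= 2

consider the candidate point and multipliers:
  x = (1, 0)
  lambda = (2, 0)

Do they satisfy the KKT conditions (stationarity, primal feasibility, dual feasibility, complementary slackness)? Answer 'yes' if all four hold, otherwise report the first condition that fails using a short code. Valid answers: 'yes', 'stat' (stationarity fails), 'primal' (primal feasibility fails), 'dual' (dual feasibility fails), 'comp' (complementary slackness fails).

Gradient of f: grad f(x) = Q x + c = (6, -6)
Constraint values g_i(x) = a_i^T x - b_i:
  g_1((1, 0)) = -4
  g_2((1, 0)) = -2
Stationarity residual: grad f(x) + sum_i lambda_i a_i = (0, 0)
  -> stationarity OK
Primal feasibility (all g_i <= 0): OK
Dual feasibility (all lambda_i >= 0): OK
Complementary slackness (lambda_i * g_i(x) = 0 for all i): FAILS

Verdict: the first failing condition is complementary_slackness -> comp.

comp


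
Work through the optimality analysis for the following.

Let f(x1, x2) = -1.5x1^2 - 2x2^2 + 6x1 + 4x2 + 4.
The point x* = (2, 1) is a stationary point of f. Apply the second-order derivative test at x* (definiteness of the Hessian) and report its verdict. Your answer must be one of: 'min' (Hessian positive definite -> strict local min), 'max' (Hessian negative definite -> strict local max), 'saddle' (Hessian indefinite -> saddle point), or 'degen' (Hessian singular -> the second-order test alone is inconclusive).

Compute the Hessian H = grad^2 f:
  H = [[-3, 0], [0, -4]]
Verify stationarity: grad f(x*) = H x* + g = (0, 0).
Eigenvalues of H: -4, -3.
Both eigenvalues < 0, so H is negative definite -> x* is a strict local max.

max


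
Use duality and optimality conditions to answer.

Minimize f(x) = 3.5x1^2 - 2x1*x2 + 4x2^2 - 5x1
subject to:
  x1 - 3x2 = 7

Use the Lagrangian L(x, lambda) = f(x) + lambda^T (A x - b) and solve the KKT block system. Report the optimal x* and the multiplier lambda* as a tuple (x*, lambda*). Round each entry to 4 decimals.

Form the Lagrangian:
  L(x, lambda) = (1/2) x^T Q x + c^T x + lambda^T (A x - b)
Stationarity (grad_x L = 0): Q x + c + A^T lambda = 0.
Primal feasibility: A x = b.

This gives the KKT block system:
  [ Q   A^T ] [ x     ]   [-c ]
  [ A    0  ] [ lambda ] = [ b ]

Solving the linear system:
  x*      = (1, -2)
  lambda* = (-6)
  f(x*)   = 18.5

x* = (1, -2), lambda* = (-6)


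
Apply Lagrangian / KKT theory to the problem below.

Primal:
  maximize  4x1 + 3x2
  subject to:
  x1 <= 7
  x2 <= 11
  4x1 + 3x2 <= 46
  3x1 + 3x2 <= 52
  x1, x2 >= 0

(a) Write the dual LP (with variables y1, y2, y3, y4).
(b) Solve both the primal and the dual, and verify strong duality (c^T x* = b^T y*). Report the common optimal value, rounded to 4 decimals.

The standard primal-dual pair for 'max c^T x s.t. A x <= b, x >= 0' is:
  Dual:  min b^T y  s.t.  A^T y >= c,  y >= 0.

So the dual LP is:
  minimize  7y1 + 11y2 + 46y3 + 52y4
  subject to:
    y1 + 4y3 + 3y4 >= 4
    y2 + 3y3 + 3y4 >= 3
    y1, y2, y3, y4 >= 0

Solving the primal: x* = (7, 6).
  primal value c^T x* = 46.
Solving the dual: y* = (0, 0, 1, 0).
  dual value b^T y* = 46.
Strong duality: c^T x* = b^T y*. Confirmed.

46


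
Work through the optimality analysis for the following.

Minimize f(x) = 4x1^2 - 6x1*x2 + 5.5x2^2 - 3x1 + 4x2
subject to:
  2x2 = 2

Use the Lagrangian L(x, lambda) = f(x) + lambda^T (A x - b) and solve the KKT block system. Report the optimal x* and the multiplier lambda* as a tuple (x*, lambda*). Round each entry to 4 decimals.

Form the Lagrangian:
  L(x, lambda) = (1/2) x^T Q x + c^T x + lambda^T (A x - b)
Stationarity (grad_x L = 0): Q x + c + A^T lambda = 0.
Primal feasibility: A x = b.

This gives the KKT block system:
  [ Q   A^T ] [ x     ]   [-c ]
  [ A    0  ] [ lambda ] = [ b ]

Solving the linear system:
  x*      = (1.125, 1)
  lambda* = (-4.125)
  f(x*)   = 4.4375

x* = (1.125, 1), lambda* = (-4.125)


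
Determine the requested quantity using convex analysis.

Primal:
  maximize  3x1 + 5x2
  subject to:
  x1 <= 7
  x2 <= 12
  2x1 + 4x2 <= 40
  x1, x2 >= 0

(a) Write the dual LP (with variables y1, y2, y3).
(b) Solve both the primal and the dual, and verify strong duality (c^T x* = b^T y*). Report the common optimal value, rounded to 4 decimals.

The standard primal-dual pair for 'max c^T x s.t. A x <= b, x >= 0' is:
  Dual:  min b^T y  s.t.  A^T y >= c,  y >= 0.

So the dual LP is:
  minimize  7y1 + 12y2 + 40y3
  subject to:
    y1 + 2y3 >= 3
    y2 + 4y3 >= 5
    y1, y2, y3 >= 0

Solving the primal: x* = (7, 6.5).
  primal value c^T x* = 53.5.
Solving the dual: y* = (0.5, 0, 1.25).
  dual value b^T y* = 53.5.
Strong duality: c^T x* = b^T y*. Confirmed.

53.5


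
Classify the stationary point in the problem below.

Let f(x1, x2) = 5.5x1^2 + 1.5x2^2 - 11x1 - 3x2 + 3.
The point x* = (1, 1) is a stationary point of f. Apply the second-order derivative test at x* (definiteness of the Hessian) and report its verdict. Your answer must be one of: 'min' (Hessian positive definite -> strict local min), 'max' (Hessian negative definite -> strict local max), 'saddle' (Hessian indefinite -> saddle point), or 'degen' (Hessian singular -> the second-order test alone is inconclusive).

Compute the Hessian H = grad^2 f:
  H = [[11, 0], [0, 3]]
Verify stationarity: grad f(x*) = H x* + g = (0, 0).
Eigenvalues of H: 3, 11.
Both eigenvalues > 0, so H is positive definite -> x* is a strict local min.

min


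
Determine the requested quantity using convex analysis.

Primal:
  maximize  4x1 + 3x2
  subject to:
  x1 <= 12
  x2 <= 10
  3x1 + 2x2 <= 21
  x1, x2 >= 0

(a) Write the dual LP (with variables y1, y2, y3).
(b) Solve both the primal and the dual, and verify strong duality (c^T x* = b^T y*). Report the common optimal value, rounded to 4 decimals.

The standard primal-dual pair for 'max c^T x s.t. A x <= b, x >= 0' is:
  Dual:  min b^T y  s.t.  A^T y >= c,  y >= 0.

So the dual LP is:
  minimize  12y1 + 10y2 + 21y3
  subject to:
    y1 + 3y3 >= 4
    y2 + 2y3 >= 3
    y1, y2, y3 >= 0

Solving the primal: x* = (0.3333, 10).
  primal value c^T x* = 31.3333.
Solving the dual: y* = (0, 0.3333, 1.3333).
  dual value b^T y* = 31.3333.
Strong duality: c^T x* = b^T y*. Confirmed.

31.3333


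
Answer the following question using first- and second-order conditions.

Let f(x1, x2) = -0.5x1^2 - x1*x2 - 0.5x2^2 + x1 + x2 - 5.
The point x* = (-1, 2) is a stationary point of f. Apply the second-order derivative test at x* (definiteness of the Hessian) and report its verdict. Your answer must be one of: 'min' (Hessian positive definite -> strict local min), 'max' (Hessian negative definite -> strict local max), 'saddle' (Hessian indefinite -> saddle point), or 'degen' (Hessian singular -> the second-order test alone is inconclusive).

Compute the Hessian H = grad^2 f:
  H = [[-1, -1], [-1, -1]]
Verify stationarity: grad f(x*) = H x* + g = (0, 0).
Eigenvalues of H: -2, 0.
H has a zero eigenvalue (singular; negative semidefinite but not definite), so H is neither positive definite, negative definite, nor indefinite. The second-order test alone is inconclusive -> degen.
(Indeed, f is constant along the null direction of H through x*, so x* is not a strict local extremum.)

degen


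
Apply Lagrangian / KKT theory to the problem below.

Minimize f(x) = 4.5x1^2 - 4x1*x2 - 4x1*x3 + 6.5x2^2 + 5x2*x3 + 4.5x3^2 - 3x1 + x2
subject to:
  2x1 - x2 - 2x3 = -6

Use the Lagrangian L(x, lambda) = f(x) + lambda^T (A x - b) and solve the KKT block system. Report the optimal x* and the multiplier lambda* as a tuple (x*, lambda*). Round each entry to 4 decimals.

Form the Lagrangian:
  L(x, lambda) = (1/2) x^T Q x + c^T x + lambda^T (A x - b)
Stationarity (grad_x L = 0): Q x + c + A^T lambda = 0.
Primal feasibility: A x = b.

This gives the KKT block system:
  [ Q   A^T ] [ x     ]   [-c ]
  [ A    0  ] [ lambda ] = [ b ]

Solving the linear system:
  x*      = (-1.2643, -0.4289, 1.9501)
  lambda* = (10.2319)
  f(x*)   = 32.3778

x* = (-1.2643, -0.4289, 1.9501), lambda* = (10.2319)


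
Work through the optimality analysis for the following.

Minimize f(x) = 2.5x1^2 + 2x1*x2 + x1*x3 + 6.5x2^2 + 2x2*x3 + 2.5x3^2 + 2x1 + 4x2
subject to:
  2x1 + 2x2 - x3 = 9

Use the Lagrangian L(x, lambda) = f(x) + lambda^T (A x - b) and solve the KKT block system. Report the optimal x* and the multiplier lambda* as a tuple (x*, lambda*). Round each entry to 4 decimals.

Form the Lagrangian:
  L(x, lambda) = (1/2) x^T Q x + c^T x + lambda^T (A x - b)
Stationarity (grad_x L = 0): Q x + c + A^T lambda = 0.
Primal feasibility: A x = b.

This gives the KKT block system:
  [ Q   A^T ] [ x     ]   [-c ]
  [ A    0  ] [ lambda ] = [ b ]

Solving the linear system:
  x*      = (2.6296, 0.7407, -2.2593)
  lambda* = (-7.1852)
  f(x*)   = 36.4444

x* = (2.6296, 0.7407, -2.2593), lambda* = (-7.1852)


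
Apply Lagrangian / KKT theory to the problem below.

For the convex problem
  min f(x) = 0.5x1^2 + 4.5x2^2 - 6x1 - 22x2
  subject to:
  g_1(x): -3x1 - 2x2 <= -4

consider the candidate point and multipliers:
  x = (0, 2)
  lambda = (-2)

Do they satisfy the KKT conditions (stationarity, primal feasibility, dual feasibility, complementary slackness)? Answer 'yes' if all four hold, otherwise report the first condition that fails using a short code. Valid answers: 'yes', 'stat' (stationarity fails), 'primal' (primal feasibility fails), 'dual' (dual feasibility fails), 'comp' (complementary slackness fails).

Gradient of f: grad f(x) = Q x + c = (-6, -4)
Constraint values g_i(x) = a_i^T x - b_i:
  g_1((0, 2)) = 0
Stationarity residual: grad f(x) + sum_i lambda_i a_i = (0, 0)
  -> stationarity OK
Primal feasibility (all g_i <= 0): OK
Dual feasibility (all lambda_i >= 0): FAILS
Complementary slackness (lambda_i * g_i(x) = 0 for all i): OK

Verdict: the first failing condition is dual_feasibility -> dual.

dual


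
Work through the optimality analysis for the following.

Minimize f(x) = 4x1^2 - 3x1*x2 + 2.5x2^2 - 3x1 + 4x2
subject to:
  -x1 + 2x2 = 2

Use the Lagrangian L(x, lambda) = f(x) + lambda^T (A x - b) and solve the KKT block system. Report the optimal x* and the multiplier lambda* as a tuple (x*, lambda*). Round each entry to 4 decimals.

Form the Lagrangian:
  L(x, lambda) = (1/2) x^T Q x + c^T x + lambda^T (A x - b)
Stationarity (grad_x L = 0): Q x + c + A^T lambda = 0.
Primal feasibility: A x = b.

This gives the KKT block system:
  [ Q   A^T ] [ x     ]   [-c ]
  [ A    0  ] [ lambda ] = [ b ]

Solving the linear system:
  x*      = (0.24, 1.12)
  lambda* = (-4.44)
  f(x*)   = 6.32

x* = (0.24, 1.12), lambda* = (-4.44)


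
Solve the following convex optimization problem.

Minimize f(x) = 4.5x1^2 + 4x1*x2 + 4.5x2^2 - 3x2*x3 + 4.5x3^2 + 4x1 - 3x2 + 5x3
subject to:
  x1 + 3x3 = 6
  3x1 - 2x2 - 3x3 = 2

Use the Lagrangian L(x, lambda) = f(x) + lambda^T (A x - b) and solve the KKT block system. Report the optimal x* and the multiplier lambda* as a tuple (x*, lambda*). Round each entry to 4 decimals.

Form the Lagrangian:
  L(x, lambda) = (1/2) x^T Q x + c^T x + lambda^T (A x - b)
Stationarity (grad_x L = 0): Q x + c + A^T lambda = 0.
Primal feasibility: A x = b.

This gives the KKT block system:
  [ Q   A^T ] [ x     ]   [-c ]
  [ A    0  ] [ lambda ] = [ b ]

Solving the linear system:
  x*      = (1.7222, -0.5556, 1.4259)
  lambda* = (-9.1944, -2.6944)
  f(x*)   = 38.1204

x* = (1.7222, -0.5556, 1.4259), lambda* = (-9.1944, -2.6944)


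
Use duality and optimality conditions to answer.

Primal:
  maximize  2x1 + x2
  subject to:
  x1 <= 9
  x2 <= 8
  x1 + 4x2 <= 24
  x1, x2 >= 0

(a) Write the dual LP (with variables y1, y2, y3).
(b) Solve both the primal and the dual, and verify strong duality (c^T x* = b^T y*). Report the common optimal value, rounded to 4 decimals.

The standard primal-dual pair for 'max c^T x s.t. A x <= b, x >= 0' is:
  Dual:  min b^T y  s.t.  A^T y >= c,  y >= 0.

So the dual LP is:
  minimize  9y1 + 8y2 + 24y3
  subject to:
    y1 + y3 >= 2
    y2 + 4y3 >= 1
    y1, y2, y3 >= 0

Solving the primal: x* = (9, 3.75).
  primal value c^T x* = 21.75.
Solving the dual: y* = (1.75, 0, 0.25).
  dual value b^T y* = 21.75.
Strong duality: c^T x* = b^T y*. Confirmed.

21.75
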